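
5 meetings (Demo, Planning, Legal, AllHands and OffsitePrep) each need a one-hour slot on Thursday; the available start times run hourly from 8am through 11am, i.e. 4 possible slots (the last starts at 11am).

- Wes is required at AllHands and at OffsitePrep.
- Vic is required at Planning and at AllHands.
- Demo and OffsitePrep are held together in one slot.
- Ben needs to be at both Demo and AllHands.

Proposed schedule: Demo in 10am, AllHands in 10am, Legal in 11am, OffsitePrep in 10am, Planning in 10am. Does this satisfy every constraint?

Demo and OffsitePrep are held together in one slot — holds.
Ben needs to be at both Demo and AllHands — violated.
Wes is required at AllHands and at OffsitePrep — violated.
Vic is required at Planning and at AllHands — violated.

No — it violates: Vic is required at Planning and at AllHands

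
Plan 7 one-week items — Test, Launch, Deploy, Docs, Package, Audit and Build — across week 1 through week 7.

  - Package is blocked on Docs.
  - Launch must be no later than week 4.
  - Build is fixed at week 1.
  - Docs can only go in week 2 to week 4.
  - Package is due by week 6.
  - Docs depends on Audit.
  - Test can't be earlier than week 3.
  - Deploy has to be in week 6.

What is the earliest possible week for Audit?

Downstream work caps Audit at week 3.
Audit at week 1 is achievable: Build=week 1, Docs=week 2, Launch=week 1, Package=week 3, Audit=week 1, Deploy=week 6, Test=week 3.

week 1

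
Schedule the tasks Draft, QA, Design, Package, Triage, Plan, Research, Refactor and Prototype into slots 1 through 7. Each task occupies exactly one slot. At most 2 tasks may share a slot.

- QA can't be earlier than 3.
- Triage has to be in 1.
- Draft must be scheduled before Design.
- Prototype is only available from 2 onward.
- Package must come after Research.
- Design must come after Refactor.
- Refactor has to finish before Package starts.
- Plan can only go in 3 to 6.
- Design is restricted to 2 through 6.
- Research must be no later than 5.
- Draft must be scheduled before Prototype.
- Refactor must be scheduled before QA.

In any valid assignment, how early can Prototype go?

Prototype is available from 2.
Prototype at 2 is achievable: Research in 4, Draft in 1, Refactor in 2, QA in 4, Plan in 3, Prototype in 2, Triage in 1, Design in 3, Package in 5.

2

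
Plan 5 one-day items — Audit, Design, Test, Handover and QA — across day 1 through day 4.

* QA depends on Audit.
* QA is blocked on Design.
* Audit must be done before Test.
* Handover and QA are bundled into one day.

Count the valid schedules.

Splitting on Audit: it can be day 1 (18), day 2 (10), day 3 (3). Listing each branch's schedules as (Design, Test, Handover, QA) by day number:
Audit=day 1: (1,2,2,2) (1,2,3,3) (1,2,4,4) (1,3,2,2) (1,3,3,3) (1,3,4,4) (1,4,2,2) (1,4,3,3) (1,4,4,4) (2,2,3,3) (2,2,4,4) (2,3,3,3) (2,3,4,4) (2,4,3,3) (2,4,4,4) (3,2,4,4) (3,3,4,4) (3,4,4,4) — 18.
Audit=day 2: (1,3,3,3) (1,3,4,4) (1,4,3,3) (1,4,4,4) (2,3,3,3) (2,3,4,4) (2,4,3,3) (2,4,4,4) (3,3,4,4) (3,4,4,4) — 10.
Audit=day 3: (1,4,4,4) (2,4,4,4) (3,4,4,4) — 3.
Summing: 18 + 10 + 3 = 31.

31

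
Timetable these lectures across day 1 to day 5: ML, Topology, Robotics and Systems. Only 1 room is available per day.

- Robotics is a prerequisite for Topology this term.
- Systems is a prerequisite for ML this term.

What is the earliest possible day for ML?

Precedence pushes ML to at least day 2.
ML at day 2 is achievable: Topology -> day 4, ML -> day 2, Systems -> day 1, Robotics -> day 3.

day 2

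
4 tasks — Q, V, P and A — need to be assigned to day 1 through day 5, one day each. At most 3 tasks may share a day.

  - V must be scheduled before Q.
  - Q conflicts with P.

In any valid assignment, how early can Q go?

day 2

Precedence pushes Q to at least day 2.
Q at day 2 is achievable: V in day 1, Q in day 2, A in day 1, P in day 1.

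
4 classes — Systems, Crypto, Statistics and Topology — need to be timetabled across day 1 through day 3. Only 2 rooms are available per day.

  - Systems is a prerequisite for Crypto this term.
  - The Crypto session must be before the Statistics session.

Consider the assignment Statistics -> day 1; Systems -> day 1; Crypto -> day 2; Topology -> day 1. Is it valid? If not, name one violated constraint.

No — it violates: Only 2 rooms are available per day

Only 2 rooms are available per day — violated.
The Crypto session must be before the Statistics session — violated.
Systems is a prerequisite for Crypto this term — holds.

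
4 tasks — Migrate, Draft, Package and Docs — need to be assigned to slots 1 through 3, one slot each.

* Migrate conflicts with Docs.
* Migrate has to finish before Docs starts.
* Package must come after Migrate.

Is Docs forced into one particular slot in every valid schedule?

No

Docs can be 2 (e.g. Draft in 1, Migrate in 1, Docs in 2, Package in 2) or 3 (e.g. Draft -> 1; Migrate -> 1; Docs -> 3; Package -> 2).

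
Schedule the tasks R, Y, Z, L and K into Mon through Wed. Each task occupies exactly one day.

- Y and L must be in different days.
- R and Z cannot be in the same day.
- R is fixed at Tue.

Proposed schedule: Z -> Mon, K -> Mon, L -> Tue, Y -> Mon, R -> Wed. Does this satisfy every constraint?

Y and L must be in different days — holds.
R and Z cannot be in the same day — holds.
R is fixed at Tue — violated.

No. R is fixed at Tue is not satisfied.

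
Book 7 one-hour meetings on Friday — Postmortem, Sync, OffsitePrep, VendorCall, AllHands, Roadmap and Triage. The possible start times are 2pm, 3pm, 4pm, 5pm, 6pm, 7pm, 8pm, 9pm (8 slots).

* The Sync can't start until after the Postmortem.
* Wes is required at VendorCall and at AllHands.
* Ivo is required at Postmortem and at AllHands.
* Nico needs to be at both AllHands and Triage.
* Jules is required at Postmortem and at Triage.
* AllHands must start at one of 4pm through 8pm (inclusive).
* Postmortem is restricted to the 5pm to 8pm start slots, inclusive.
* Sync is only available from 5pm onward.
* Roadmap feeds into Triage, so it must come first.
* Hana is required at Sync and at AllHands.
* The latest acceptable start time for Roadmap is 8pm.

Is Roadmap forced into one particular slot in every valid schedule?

No

Roadmap can be 2pm (e.g. VendorCall in 2pm, Roadmap in 2pm, Triage in 3pm, Sync in 6pm, AllHands in 4pm, Postmortem in 5pm, OffsitePrep in 2pm) or 3pm (e.g. VendorCall=2pm, Roadmap=3pm, Sync=6pm, OffsitePrep=2pm, Postmortem=5pm, AllHands=4pm, Triage=6pm).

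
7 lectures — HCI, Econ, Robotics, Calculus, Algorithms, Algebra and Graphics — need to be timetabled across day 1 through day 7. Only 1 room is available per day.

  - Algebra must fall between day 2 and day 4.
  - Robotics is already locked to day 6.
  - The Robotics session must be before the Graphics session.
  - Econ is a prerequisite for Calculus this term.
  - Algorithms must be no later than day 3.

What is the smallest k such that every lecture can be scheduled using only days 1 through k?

The precedence chain requires at least 2 distinct days.
With at most 1 per day and 7 lectures, at least 7 days are needed.
Propagating the time windows through the other constraints, Graphics can't land before day 7, so the schedule must run through at least day 7.
7 works (last occupied day: day 7): for example Econ=day 3; Algorithms=day 1; Algebra=day 2; Calculus=day 4; Graphics=day 7; Robotics=day 6; HCI=day 5.

7 days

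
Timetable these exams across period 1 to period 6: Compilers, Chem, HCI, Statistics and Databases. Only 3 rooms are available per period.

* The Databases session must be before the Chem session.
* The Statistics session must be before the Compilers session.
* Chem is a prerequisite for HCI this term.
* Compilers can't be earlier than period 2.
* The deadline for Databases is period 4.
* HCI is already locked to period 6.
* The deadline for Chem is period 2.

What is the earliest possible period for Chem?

period 2

Precedence pushes Chem to at least period 2; Chem's own window allows nothing later than period 2.
Chem at period 2 is achievable: Databases in period 1, Compilers in period 2, HCI in period 6, Statistics in period 1, Chem in period 2.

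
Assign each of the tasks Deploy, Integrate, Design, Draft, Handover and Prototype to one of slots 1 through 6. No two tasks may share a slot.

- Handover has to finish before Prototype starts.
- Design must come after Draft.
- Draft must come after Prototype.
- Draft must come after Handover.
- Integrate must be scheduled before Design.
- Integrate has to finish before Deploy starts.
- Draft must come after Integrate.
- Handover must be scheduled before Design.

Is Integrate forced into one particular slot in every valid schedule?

Integrate can be 1 (e.g. Draft -> 4; Deploy -> 6; Design -> 5; Handover -> 2; Integrate -> 1; Prototype -> 3) or 2 (e.g. Handover=1; Prototype=3; Integrate=2; Deploy=6; Draft=4; Design=5).

No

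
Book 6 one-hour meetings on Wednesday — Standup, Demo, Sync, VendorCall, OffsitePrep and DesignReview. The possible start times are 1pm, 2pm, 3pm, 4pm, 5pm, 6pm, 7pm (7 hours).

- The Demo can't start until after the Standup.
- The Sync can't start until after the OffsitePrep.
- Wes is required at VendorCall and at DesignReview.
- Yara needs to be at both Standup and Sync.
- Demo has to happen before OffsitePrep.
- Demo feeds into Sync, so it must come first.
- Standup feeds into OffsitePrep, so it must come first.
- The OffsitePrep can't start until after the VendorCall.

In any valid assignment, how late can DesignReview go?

7pm

DesignReview at 7pm is achievable: Standup in 1pm; Demo in 2pm; OffsitePrep in 3pm; DesignReview in 7pm; Sync in 4pm; VendorCall in 1pm.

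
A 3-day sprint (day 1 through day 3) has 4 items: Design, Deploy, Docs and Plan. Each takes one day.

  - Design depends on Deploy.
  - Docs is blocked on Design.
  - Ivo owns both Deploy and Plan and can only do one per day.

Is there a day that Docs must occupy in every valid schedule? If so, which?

Precedence pushes Docs to at least day 3.
So Docs is pinned to day 3.

day 3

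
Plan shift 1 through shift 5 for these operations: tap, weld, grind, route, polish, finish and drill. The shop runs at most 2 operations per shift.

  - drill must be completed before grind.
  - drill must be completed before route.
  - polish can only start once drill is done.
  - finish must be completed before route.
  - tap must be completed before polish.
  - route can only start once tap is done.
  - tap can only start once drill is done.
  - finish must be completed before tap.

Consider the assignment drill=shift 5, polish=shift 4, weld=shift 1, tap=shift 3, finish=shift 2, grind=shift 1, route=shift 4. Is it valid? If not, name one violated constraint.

No. drill must be completed before grind is not satisfied.

tap must be completed before polish — holds.
finish must be completed before tap — holds.
polish can only start once drill is done — violated.
drill must be completed before route — violated.
finish must be completed before route — holds.
route can only start once tap is done — holds.
The shop runs at most 2 operations per shift — holds.
drill must be completed before grind — violated.
tap can only start once drill is done — violated.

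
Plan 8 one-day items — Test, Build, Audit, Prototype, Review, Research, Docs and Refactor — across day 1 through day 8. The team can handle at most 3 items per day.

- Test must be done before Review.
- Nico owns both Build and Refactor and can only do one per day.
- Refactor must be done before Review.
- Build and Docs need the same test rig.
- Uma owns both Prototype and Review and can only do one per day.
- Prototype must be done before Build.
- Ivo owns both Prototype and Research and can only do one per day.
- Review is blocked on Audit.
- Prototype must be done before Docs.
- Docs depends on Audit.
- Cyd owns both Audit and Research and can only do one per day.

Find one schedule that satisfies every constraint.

Docs -> day 4; Audit -> day 1; Review -> day 2; Test -> day 1; Research -> day 2; Refactor -> day 1; Build -> day 5; Prototype -> day 3

Checking: Prototype(day 3) before Docs(day 4); Test(day 1) before Review(day 2); Refactor(day 1) before Review(day 2); Prototype(day 3) before Build(day 5); Audit(day 1) before Docs(day 4); Audit(day 1) before Review(day 2); Audit(day 1) != Research(day 2); Prototype(day 3) != Review(day 2); Build(day 5) != Docs(day 4); Prototype(day 3) != Research(day 2); Build(day 5) != Refactor(day 1); max 3 per day (cap 3).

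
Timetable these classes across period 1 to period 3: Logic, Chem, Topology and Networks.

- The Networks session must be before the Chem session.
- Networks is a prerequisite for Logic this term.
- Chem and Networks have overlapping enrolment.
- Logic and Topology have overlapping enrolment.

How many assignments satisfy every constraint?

10

Splitting on Logic: it can be period 2 (4), period 3 (6). Listing each branch's schedules as (Chem, Topology, Networks) by period number:
Logic=period 2: (2,1,1) (2,3,1) (3,1,1) (3,3,1) — 4.
Logic=period 3: (2,1,1) (2,2,1) (3,1,1) (3,1,2) (3,2,1) (3,2,2) — 6.
Summing: 4 + 6 = 10.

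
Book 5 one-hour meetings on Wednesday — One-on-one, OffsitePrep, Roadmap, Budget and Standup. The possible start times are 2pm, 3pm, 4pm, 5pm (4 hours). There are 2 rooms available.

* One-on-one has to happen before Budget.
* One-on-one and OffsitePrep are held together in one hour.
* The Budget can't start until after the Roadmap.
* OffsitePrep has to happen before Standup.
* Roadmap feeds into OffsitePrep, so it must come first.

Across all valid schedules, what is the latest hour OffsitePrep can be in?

Precedence pushes OffsitePrep to at least 3pm; downstream work caps OffsitePrep at 4pm.
OffsitePrep at 4pm is achievable: Budget in 5pm, One-on-one in 4pm, OffsitePrep in 4pm, Roadmap in 2pm, Standup in 5pm.

4pm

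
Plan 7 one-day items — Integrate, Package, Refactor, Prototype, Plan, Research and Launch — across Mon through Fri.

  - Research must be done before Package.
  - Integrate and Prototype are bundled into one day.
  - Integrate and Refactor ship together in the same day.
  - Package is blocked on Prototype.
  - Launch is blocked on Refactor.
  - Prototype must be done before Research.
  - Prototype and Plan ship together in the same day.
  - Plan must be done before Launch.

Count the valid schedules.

35

Splitting on Integrate: it can be Mon (24), Tue (9), Wed (2). Listing each branch's schedules as (Package, Refactor, Prototype, Plan, Research, Launch):
Integrate=Mon: (Wed,Mon,Mon,Mon,Tue,Tue) (Wed,Mon,Mon,Mon,Tue,Wed) (Wed,Mon,Mon,Mon,Tue,Thu) (Wed,Mon,Mon,Mon,Tue,Fri) (Thu,Mon,Mon,Mon,Tue,Tue) (Thu,Mon,Mon,Mon,Tue,Wed) (Thu,Mon,Mon,Mon,Tue,Thu) (Thu,Mon,Mon,Mon,Tue,Fri) (Thu,Mon,Mon,Mon,Wed,Tue) (Thu,Mon,Mon,Mon,Wed,Wed) (Thu,Mon,Mon,Mon,Wed,Thu) (Thu,Mon,Mon,Mon,Wed,Fri) (Fri,Mon,Mon,Mon,Tue,Tue) (Fri,Mon,Mon,Mon,Tue,Wed) (Fri,Mon,Mon,Mon,Tue,Thu) (Fri,Mon,Mon,Mon,Tue,Fri) (Fri,Mon,Mon,Mon,Wed,Tue) (Fri,Mon,Mon,Mon,Wed,Wed) (Fri,Mon,Mon,Mon,Wed,Thu) (Fri,Mon,Mon,Mon,Wed,Fri) (Fri,Mon,Mon,Mon,Thu,Tue) (Fri,Mon,Mon,Mon,Thu,Wed) (Fri,Mon,Mon,Mon,Thu,Thu) (Fri,Mon,Mon,Mon,Thu,Fri) — 24.
Integrate=Tue: (Thu,Tue,Tue,Tue,Wed,Wed) (Thu,Tue,Tue,Tue,Wed,Thu) (Thu,Tue,Tue,Tue,Wed,Fri) (Fri,Tue,Tue,Tue,Wed,Wed) (Fri,Tue,Tue,Tue,Wed,Thu) (Fri,Tue,Tue,Tue,Wed,Fri) (Fri,Tue,Tue,Tue,Thu,Wed) (Fri,Tue,Tue,Tue,Thu,Thu) (Fri,Tue,Tue,Tue,Thu,Fri) — 9.
Integrate=Wed: (Fri,Wed,Wed,Wed,Thu,Thu) (Fri,Wed,Wed,Wed,Thu,Fri) — 2.
Summing: 24 + 9 + 2 = 35.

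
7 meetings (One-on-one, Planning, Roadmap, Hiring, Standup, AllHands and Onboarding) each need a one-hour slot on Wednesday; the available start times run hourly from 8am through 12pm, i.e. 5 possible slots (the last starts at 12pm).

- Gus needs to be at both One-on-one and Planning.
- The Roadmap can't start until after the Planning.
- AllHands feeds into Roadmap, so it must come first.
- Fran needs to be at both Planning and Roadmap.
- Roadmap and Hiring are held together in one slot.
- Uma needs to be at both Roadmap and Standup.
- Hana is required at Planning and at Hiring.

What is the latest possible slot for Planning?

11am

Downstream work caps Planning at 11am.
Planning at 11am is achievable: Roadmap in 12pm; One-on-one in 8am; Planning in 11am; AllHands in 8am; Onboarding in 8am; Standup in 8am; Hiring in 12pm.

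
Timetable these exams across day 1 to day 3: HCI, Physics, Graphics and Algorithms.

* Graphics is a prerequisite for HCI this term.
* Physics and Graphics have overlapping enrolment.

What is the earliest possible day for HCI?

Precedence pushes HCI to at least day 2.
HCI at day 2 is achievable: Algorithms -> day 1, Physics -> day 2, Graphics -> day 1, HCI -> day 2.

day 2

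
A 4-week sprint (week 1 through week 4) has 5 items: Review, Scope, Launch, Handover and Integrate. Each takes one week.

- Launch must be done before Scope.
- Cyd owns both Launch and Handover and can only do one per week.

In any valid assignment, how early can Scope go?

week 2

Precedence pushes Scope to at least week 2.
Scope at week 2 is achievable: Review -> week 1, Integrate -> week 1, Handover -> week 2, Launch -> week 1, Scope -> week 2.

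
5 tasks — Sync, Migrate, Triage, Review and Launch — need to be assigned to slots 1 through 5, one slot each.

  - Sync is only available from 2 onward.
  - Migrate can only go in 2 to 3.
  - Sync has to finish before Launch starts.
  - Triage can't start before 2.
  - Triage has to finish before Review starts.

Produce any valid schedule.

Migrate -> 2; Launch -> 3; Review -> 3; Triage -> 2; Sync -> 2

Checking: Sync(2) before Launch(3); Triage(2) before Review(3); Sync=2 in [2,5]; Migrate=2 in [2,3]; Triage=2 in [2,5].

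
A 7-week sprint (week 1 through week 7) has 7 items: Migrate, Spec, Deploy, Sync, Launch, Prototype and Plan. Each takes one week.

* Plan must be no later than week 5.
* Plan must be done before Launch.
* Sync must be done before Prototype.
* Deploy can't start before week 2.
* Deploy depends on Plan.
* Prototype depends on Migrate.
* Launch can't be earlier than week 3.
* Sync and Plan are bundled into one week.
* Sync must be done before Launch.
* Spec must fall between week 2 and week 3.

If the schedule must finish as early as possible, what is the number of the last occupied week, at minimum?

The precedence chain requires at least 2 distinct weeks.
Launch can't be placed before week 3, so the schedule must run through at least week 3.
3 works (last occupied week: week 3): for example Prototype=week 2; Sync=week 1; Launch=week 3; Plan=week 1; Migrate=week 1; Spec=week 2; Deploy=week 2.

3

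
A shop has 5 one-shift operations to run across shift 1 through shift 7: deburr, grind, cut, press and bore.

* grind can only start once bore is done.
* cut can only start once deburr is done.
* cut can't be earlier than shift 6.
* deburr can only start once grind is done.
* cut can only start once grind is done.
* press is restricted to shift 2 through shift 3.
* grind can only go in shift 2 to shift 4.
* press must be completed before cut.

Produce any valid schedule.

cut -> shift 6; press -> shift 2; deburr -> shift 3; grind -> shift 2; bore -> shift 1

Checking: deburr(shift 3) before cut(shift 6); grind(shift 2) before deburr(shift 3); press(shift 2) before cut(shift 6); grind(shift 2) before cut(shift 6); bore(shift 1) before grind(shift 2); grind=shift 2 in [shift 2,shift 4]; cut=shift 6 in [shift 6,shift 7]; press=shift 2 in [shift 2,shift 3].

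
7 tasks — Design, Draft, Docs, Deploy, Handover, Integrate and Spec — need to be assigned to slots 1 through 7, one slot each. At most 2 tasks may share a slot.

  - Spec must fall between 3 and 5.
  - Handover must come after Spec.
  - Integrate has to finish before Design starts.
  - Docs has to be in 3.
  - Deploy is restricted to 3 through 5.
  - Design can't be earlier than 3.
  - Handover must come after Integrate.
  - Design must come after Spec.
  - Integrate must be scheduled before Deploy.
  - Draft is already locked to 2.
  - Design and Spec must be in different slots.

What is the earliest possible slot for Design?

Design is available from 3; precedence pushes Design to at least 4.
Design at 4 is achievable: Handover=5, Integrate=1, Design=4, Draft=2, Docs=3, Spec=3, Deploy=4.

4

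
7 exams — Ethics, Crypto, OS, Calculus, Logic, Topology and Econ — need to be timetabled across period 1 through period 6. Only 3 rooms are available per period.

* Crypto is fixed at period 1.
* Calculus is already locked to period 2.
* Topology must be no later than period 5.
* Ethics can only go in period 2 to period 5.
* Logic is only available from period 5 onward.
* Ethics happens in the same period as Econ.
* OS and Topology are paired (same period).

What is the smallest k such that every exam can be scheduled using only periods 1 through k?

With at most 3 per period and 7 exams, at least 3 periods are needed.
Logic can't be placed before period 5, so the schedule must run through at least period 5.
5 works (last occupied period: period 5): for example Crypto=period 1; Ethics=period 2; OS=period 1; Econ=period 2; Calculus=period 2; Logic=period 5; Topology=period 1.

5 periods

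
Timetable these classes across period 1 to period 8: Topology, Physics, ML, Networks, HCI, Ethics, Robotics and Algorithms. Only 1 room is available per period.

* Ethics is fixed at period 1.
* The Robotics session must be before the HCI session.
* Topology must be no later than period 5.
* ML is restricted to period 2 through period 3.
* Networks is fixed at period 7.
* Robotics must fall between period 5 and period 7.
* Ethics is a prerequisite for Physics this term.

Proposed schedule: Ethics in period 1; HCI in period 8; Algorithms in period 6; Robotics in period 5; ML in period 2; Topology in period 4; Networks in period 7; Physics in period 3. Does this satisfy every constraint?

Networks is fixed at period 7 — holds.
Only 1 room is available per period — holds.
The Robotics session must be before the HCI session — holds.
Ethics is a prerequisite for Physics this term — holds.
Ethics is fixed at period 1 — holds.
Topology must be no later than period 5 — holds.
ML is restricted to period 2 through period 3 — holds.
Robotics must fall between period 5 and period 7 — holds.

Yes, all constraints hold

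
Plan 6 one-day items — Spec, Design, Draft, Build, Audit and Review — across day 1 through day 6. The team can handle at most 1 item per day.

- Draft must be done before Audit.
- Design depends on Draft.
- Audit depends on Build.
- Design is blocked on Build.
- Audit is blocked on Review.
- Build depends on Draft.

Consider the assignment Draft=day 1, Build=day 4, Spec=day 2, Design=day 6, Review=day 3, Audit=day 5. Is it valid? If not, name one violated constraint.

Yes, all constraints hold

Audit depends on Build — holds.
Build depends on Draft — holds.
Draft must be done before Audit — holds.
Design depends on Draft — holds.
Audit is blocked on Review — holds.
The team can handle at most 1 item per day — holds.
Design is blocked on Build — holds.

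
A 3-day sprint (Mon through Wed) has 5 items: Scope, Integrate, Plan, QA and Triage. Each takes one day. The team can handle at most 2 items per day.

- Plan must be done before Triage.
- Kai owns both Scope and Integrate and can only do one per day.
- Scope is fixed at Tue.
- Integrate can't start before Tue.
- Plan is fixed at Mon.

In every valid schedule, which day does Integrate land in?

Integrate's window is Tue–Wed.
Scope is fixed at Tue, and Integrate can't share a day with Scope.
So Integrate must be Wed.

Wed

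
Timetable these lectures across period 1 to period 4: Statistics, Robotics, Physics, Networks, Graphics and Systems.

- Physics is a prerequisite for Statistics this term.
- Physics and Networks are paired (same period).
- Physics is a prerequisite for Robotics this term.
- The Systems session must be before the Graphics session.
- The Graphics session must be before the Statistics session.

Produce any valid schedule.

Systems=period 1, Networks=period 1, Graphics=period 2, Statistics=period 3, Robotics=period 2, Physics=period 1

Checking: Systems(period 1) before Graphics(period 2); Graphics(period 2) before Statistics(period 3); Physics(period 1) before Statistics(period 3); Physics(period 1) before Robotics(period 2); Physics = Networks = period 1.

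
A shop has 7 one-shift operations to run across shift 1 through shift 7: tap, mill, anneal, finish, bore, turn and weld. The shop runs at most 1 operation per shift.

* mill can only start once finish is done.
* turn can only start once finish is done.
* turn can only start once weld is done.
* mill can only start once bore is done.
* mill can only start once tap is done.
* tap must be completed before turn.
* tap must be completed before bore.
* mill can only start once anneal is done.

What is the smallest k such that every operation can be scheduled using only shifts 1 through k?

The precedence chain requires at least 3 distinct shifts.
With at most 1 per shift and 7 operations, at least 7 shifts are needed.
7 works (last occupied shift: shift 7): for example weld -> shift 6, finish -> shift 2, mill -> shift 5, bore -> shift 3, turn -> shift 7, tap -> shift 1, anneal -> shift 4.

7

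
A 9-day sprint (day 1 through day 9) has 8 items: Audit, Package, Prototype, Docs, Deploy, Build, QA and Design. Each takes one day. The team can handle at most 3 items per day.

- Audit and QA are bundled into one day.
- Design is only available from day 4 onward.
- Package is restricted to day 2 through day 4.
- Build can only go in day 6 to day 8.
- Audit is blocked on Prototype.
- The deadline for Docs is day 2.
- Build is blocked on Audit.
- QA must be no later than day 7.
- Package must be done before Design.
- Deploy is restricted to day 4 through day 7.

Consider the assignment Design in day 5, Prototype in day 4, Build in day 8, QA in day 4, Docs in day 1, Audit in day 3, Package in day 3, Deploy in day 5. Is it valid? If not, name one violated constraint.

No — it violates: Audit is blocked on Prototype

Audit is blocked on Prototype — violated.
Package is restricted to day 2 through day 4 — holds.
Build is blocked on Audit — holds.
The deadline for Docs is day 2 — holds.
QA must be no later than day 7 — holds.
Design is only available from day 4 onward — holds.
Audit and QA are bundled into one day — violated.
Package must be done before Design — holds.
The team can handle at most 3 items per day — holds.
Deploy is restricted to day 4 through day 7 — holds.
Build can only go in day 6 to day 8 — holds.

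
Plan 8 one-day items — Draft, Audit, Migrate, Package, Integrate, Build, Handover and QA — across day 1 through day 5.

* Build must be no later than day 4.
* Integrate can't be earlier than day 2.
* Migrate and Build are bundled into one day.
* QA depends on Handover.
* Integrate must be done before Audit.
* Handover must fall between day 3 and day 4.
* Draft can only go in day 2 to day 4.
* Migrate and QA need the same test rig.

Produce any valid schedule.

Migrate -> day 1; QA -> day 4; Audit -> day 3; Package -> day 1; Draft -> day 2; Build -> day 1; Handover -> day 3; Integrate -> day 2

Checking: Integrate(day 2) before Audit(day 3); Handover(day 3) before QA(day 4); Migrate(day 1) != QA(day 4); Migrate = Build = day 1; Integrate=day 2 in [day 2,day 5]; Handover=day 3 in [day 3,day 4]; Draft=day 2 in [day 2,day 4]; Build=day 1 in [day 1,day 4].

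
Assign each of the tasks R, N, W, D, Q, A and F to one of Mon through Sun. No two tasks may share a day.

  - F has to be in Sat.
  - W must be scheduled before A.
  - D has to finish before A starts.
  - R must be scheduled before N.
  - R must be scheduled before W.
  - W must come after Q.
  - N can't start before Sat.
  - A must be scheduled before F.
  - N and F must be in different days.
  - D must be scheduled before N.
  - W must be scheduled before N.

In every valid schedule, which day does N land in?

Sun

N's window is Sat–Sun.
F is fixed at Sat, and N can't share a day with F.
So N must be Sun.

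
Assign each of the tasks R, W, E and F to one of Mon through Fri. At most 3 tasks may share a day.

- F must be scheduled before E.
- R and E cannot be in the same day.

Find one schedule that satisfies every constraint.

E -> Tue, F -> Mon, R -> Mon, W -> Mon

Checking: F(Mon) before E(Tue); R(Mon) != E(Tue); max 3 per day (cap 3).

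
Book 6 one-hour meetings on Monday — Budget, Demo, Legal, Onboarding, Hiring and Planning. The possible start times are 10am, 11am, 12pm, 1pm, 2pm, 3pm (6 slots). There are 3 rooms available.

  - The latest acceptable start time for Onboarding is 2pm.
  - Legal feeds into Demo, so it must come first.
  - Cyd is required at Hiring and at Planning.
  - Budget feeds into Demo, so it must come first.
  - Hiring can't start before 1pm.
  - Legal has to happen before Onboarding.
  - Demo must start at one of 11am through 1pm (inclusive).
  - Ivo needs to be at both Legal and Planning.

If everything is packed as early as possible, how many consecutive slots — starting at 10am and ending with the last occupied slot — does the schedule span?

The precedence chain requires at least 2 distinct slots.
With at most 3 per slot and 6 meetings, at least 2 slots are needed.
Hiring can't be placed before 1pm — that is slot 4 counting from 10am — so the schedule must run through at least 4 slots.
4 works (last occupied slot: 1pm): for example Legal in 10am; Budget in 10am; Planning in 11am; Onboarding in 11am; Hiring in 1pm; Demo in 11am.

4 slots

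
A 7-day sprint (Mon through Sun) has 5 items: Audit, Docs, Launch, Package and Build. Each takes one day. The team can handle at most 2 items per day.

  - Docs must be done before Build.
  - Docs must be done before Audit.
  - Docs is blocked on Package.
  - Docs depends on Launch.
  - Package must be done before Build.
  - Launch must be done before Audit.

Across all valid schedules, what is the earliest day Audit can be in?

Wed

Precedence pushes Audit to at least Wed.
Audit at Wed is achievable: Audit=Wed, Docs=Tue, Build=Wed, Package=Mon, Launch=Mon.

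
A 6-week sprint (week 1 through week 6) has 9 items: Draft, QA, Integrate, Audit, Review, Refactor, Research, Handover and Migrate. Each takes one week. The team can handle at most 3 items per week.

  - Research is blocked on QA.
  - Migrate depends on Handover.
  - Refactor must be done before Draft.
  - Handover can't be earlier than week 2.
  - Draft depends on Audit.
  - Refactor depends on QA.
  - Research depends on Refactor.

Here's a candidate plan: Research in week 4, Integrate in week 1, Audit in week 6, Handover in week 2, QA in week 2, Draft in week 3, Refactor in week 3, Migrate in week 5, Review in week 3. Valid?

No. Draft depends on Audit is not satisfied.

Research is blocked on QA — holds.
Migrate depends on Handover — holds.
Draft depends on Audit — violated.
The team can handle at most 3 items per week — holds.
Research depends on Refactor — holds.
Refactor depends on QA — holds.
Handover can't be earlier than week 2 — holds.
Refactor must be done before Draft — violated.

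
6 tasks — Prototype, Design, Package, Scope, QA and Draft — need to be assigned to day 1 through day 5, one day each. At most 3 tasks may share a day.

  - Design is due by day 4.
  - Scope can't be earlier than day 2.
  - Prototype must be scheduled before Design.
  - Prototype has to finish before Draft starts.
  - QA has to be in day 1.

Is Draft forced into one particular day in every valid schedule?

Draft can be day 2 (e.g. Scope -> day 2, Draft -> day 2, QA -> day 1, Design -> day 2, Prototype -> day 1, Package -> day 1) or day 3 (e.g. QA -> day 1; Scope -> day 2; Draft -> day 3; Package -> day 1; Design -> day 2; Prototype -> day 1).

No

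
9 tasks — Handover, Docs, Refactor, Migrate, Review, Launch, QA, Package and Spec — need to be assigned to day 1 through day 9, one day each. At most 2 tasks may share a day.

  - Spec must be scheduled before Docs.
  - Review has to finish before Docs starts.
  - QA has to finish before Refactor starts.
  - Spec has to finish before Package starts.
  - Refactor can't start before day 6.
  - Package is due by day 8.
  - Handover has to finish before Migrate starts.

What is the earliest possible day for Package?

day 2

Precedence pushes Package to at least day 2; Package's own window allows nothing later than day 8.
Package at day 2 is achievable: Spec=day 1; Package=day 2; Docs=day 2; QA=day 3; Refactor=day 6; Review=day 1; Handover=day 3; Launch=day 4; Migrate=day 4.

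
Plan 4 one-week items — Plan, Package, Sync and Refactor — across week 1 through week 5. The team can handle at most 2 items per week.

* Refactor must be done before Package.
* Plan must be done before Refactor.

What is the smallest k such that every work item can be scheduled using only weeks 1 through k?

3 weeks

The precedence chain requires at least 3 distinct weeks.
With at most 2 per week and 4 work items, at least 2 weeks are needed.
3 works (last occupied week: week 3): for example Refactor=week 2, Plan=week 1, Sync=week 1, Package=week 3.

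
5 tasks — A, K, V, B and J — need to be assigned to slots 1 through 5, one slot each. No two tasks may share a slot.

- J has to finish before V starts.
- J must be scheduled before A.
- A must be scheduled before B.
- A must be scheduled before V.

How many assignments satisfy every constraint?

Splitting on A: it can be 2 (6), 3 (4). Listing each branch's schedules as (K, V, B, J):
A=2: (3,4,5,1) (3,5,4,1) (4,3,5,1) (4,5,3,1) (5,3,4,1) (5,4,3,1) — 6.
A=3: (1,4,5,2) (1,5,4,2) (2,4,5,1) (2,5,4,1) — 4.
Summing: 6 + 4 = 10.

10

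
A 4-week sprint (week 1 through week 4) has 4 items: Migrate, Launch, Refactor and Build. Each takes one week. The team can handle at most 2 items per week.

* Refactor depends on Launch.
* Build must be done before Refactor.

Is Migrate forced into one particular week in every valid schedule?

Migrate can be week 1 (e.g. Migrate in week 1, Launch in week 1, Refactor in week 3, Build in week 2) or week 2 (e.g. Refactor in week 2; Launch in week 1; Build in week 1; Migrate in week 2).

No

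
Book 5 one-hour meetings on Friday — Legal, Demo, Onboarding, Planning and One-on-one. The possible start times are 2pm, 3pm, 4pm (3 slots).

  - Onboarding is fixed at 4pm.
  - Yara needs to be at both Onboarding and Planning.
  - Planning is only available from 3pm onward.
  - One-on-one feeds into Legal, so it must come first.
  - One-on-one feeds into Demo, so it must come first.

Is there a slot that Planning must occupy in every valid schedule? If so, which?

3pm

Planning's window is 3pm–4pm.
Onboarding is fixed at 4pm, and Planning can't share a slot with Onboarding.
So Planning must be 3pm.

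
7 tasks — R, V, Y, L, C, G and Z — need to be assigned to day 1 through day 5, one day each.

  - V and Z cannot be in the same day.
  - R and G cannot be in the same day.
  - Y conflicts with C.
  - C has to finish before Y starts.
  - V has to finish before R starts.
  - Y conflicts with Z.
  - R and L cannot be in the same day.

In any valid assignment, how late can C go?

day 4

Downstream work caps C at day 4.
C at day 4 is achievable: L=day 1; R=day 2; G=day 1; Y=day 5; C=day 4; V=day 1; Z=day 2.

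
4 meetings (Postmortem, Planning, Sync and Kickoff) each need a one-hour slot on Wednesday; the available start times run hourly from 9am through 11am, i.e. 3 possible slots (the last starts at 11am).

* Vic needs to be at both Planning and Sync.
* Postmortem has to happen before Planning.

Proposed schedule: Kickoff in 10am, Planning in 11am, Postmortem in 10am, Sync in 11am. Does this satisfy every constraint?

Invalid. Vic needs to be at both Planning and Sync.

Postmortem has to happen before Planning — holds.
Vic needs to be at both Planning and Sync — violated.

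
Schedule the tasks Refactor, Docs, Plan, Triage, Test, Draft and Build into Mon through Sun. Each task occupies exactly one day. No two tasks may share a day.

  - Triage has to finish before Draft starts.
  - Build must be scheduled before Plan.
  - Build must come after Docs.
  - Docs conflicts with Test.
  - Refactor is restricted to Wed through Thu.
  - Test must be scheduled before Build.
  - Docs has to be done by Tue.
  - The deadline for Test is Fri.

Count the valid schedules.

Splitting on Refactor: it can be Wed (20), Thu (20). Listing each branch's schedules as (Docs, Plan, Triage, Test, Draft, Build):
Refactor=Wed: (Mon,Fri,Sat,Tue,Sun,Thu) (Mon,Sat,Tue,Thu,Sun,Fri) (Mon,Sat,Thu,Tue,Sun,Fri) (Mon,Sat,Fri,Tue,Sun,Thu) (Mon,Sun,Tue,Thu,Fri,Sat) (Mon,Sun,Tue,Thu,Sat,Fri) (Mon,Sun,Tue,Fri,Thu,Sat) (Mon,Sun,Thu,Tue,Fri,Sat) (Mon,Sun,Thu,Tue,Sat,Fri) (Mon,Sun,Fri,Tue,Sat,Thu) (Tue,Fri,Sat,Mon,Sun,Thu) (Tue,Sat,Mon,Thu,Sun,Fri) (Tue,Sat,Thu,Mon,Sun,Fri) (Tue,Sat,Fri,Mon,Sun,Thu) (Tue,Sun,Mon,Thu,Fri,Sat) (Tue,Sun,Mon,Thu,Sat,Fri) (Tue,Sun,Mon,Fri,Thu,Sat) (Tue,Sun,Thu,Mon,Fri,Sat) (Tue,Sun,Thu,Mon,Sat,Fri) (Tue,Sun,Fri,Mon,Sat,Thu) — 20.
Refactor=Thu: (Mon,Fri,Sat,Tue,Sun,Wed) (Mon,Sat,Tue,Wed,Sun,Fri) (Mon,Sat,Wed,Tue,Sun,Fri) (Mon,Sat,Fri,Tue,Sun,Wed) (Mon,Sun,Tue,Wed,Fri,Sat) (Mon,Sun,Tue,Wed,Sat,Fri) (Mon,Sun,Tue,Fri,Wed,Sat) (Mon,Sun,Wed,Tue,Fri,Sat) (Mon,Sun,Wed,Tue,Sat,Fri) (Mon,Sun,Fri,Tue,Sat,Wed) (Tue,Fri,Sat,Mon,Sun,Wed) (Tue,Sat,Mon,Wed,Sun,Fri) (Tue,Sat,Wed,Mon,Sun,Fri) (Tue,Sat,Fri,Mon,Sun,Wed) (Tue,Sun,Mon,Wed,Fri,Sat) (Tue,Sun,Mon,Wed,Sat,Fri) (Tue,Sun,Mon,Fri,Wed,Sat) (Tue,Sun,Wed,Mon,Fri,Sat) (Tue,Sun,Wed,Mon,Sat,Fri) (Tue,Sun,Fri,Mon,Sat,Wed) — 20.
Summing: 20 + 20 = 40.

40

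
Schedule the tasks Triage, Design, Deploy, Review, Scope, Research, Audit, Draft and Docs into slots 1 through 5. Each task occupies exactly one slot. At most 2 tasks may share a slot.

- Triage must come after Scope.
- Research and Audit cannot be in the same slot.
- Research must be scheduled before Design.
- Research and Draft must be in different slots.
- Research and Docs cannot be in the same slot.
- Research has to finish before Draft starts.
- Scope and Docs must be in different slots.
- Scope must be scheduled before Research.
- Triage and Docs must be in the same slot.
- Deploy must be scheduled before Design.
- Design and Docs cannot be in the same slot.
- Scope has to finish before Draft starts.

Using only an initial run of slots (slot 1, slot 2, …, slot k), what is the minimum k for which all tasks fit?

The precedence chain requires at least 3 distinct slots.
With at most 2 per slot and 9 tasks, at least 5 slots are needed.
5 works (last occupied slot: 5): for example Review -> 2, Draft -> 3, Docs -> 4, Design -> 3, Research -> 2, Audit -> 5, Scope -> 1, Triage -> 4, Deploy -> 1.

5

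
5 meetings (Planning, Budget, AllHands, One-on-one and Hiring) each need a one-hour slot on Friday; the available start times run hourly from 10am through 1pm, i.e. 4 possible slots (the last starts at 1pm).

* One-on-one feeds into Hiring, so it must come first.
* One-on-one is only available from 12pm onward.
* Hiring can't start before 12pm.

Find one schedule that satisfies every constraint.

Planning in 10am, Hiring in 1pm, AllHands in 10am, Budget in 10am, One-on-one in 12pm

Checking: One-on-one(12pm) before Hiring(1pm); One-on-one=12pm in [12pm,1pm]; Hiring=1pm in [12pm,1pm].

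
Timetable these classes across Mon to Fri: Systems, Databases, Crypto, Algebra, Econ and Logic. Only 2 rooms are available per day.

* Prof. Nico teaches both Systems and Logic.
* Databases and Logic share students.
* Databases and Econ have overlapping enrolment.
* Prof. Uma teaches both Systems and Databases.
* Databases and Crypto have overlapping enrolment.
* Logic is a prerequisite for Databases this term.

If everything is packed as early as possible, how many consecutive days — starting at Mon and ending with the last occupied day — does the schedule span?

3

The precedence chain requires at least 2 distinct days.
With at most 2 per day and 6 classes, at least 3 days are needed.
3 works (last occupied day: Wed): for example Logic=Mon, Econ=Wed, Algebra=Tue, Databases=Tue, Crypto=Mon, Systems=Wed.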